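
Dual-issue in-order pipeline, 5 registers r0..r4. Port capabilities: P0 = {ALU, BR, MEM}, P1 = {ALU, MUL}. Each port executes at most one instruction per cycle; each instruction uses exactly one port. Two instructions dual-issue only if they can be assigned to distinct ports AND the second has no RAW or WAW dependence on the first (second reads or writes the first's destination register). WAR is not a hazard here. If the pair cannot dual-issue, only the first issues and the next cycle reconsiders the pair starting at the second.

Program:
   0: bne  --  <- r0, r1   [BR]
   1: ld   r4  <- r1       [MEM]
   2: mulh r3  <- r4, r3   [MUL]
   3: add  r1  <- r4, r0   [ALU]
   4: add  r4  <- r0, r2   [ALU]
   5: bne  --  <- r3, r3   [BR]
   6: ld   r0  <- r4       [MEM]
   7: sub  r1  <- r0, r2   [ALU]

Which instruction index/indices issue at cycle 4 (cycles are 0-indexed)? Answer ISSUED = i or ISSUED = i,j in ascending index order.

c0: i0 bne.BR  no-port BR/MEM
c1: i1 ld.MEM  RAW r4
c2: i2/i3 mulh.MUL+add.ALU  pair
c3: i4/i5 add.ALU+bne.BR  pair
c4: i6 ld.MEM  RAW r0
c5: i7 sub.ALU  tail

ISSUED = 6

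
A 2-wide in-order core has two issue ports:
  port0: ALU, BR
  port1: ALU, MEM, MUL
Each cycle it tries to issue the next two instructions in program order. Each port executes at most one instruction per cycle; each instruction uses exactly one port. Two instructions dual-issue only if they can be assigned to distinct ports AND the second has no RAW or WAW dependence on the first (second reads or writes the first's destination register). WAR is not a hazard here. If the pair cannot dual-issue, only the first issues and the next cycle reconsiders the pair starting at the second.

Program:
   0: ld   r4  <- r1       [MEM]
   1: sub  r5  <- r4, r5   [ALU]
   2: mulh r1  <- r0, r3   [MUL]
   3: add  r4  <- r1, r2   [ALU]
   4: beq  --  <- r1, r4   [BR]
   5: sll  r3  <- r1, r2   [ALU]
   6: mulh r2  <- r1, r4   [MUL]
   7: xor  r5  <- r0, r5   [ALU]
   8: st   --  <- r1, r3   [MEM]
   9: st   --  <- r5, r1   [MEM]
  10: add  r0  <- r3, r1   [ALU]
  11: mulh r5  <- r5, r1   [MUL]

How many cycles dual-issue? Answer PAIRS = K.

PAIRS = 4

t=0 i0:ld ; RAW r4
t=1 i1/i2:sub mulh ; pair
t=2 i3:add ; RAW r4
t=3 i4/i5:beq sll ; pair
t=4 i6/i7:mulh xor ; pair
t=5 i8:st ; no-port MEM/MEM
t=6 i9/i10:st add ; pair
t=7 i11:mulh ; tail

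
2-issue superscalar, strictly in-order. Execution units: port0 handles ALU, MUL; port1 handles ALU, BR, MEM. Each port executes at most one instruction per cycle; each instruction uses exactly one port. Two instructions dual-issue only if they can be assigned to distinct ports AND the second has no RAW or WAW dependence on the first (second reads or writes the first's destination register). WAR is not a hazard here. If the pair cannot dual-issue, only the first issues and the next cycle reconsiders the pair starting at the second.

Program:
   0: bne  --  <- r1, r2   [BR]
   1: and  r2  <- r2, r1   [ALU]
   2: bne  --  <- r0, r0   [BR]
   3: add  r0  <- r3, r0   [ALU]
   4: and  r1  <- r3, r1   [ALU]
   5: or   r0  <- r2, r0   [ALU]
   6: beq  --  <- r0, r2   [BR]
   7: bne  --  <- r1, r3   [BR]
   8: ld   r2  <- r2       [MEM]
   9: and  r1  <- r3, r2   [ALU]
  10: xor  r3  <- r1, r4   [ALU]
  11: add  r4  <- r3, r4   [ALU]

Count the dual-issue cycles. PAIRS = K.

PAIRS = 3

[0] i0,i1  bne and  -- dual
[1] i2,i3  bne add  -- dual
[2] i4,i5  and or  -- dual
[3] i6  beq  -- no-port BR/BR
[4] i7  bne  -- no-port BR/MEM
[5] i8  ld  -- RAW r2
[6] i9  and  -- RAW r1
[7] i10  xor  -- RAW r3
[8] i11  add  -- tail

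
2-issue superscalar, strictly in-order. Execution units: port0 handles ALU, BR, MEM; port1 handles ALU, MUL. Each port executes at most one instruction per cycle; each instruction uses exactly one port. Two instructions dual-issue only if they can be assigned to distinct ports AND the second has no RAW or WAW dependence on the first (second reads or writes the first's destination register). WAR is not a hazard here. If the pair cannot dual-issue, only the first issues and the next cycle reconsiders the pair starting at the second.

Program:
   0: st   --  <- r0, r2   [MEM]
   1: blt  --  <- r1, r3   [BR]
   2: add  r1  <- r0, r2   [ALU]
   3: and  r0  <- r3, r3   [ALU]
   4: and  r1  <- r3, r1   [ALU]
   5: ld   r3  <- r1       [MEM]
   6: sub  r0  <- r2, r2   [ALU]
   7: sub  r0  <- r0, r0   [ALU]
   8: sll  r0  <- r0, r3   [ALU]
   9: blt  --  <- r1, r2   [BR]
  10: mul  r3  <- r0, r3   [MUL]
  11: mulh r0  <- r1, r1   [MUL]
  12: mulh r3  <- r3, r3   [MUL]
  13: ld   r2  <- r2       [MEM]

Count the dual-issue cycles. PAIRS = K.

#0 head=0: st.MEM i0 no-port MEM/BR
#1 head=1: blt.BR;add.ALU i1&i2 2-wide
#2 head=3: and.ALU;and.ALU i3&i4 2-wide
#3 head=5: ld.MEM;sub.ALU i5&i6 2-wide
#4 head=7: sub.ALU i7 RAW+WAW r0
#5 head=8: sll.ALU;blt.BR i8&i9 2-wide
#6 head=10: mul.MUL i10 no-port MUL/MUL
#7 head=11: mulh.MUL i11 no-port MUL/MUL
#8 head=12: mulh.MUL;ld.MEM i12&i13 2-wide

PAIRS = 5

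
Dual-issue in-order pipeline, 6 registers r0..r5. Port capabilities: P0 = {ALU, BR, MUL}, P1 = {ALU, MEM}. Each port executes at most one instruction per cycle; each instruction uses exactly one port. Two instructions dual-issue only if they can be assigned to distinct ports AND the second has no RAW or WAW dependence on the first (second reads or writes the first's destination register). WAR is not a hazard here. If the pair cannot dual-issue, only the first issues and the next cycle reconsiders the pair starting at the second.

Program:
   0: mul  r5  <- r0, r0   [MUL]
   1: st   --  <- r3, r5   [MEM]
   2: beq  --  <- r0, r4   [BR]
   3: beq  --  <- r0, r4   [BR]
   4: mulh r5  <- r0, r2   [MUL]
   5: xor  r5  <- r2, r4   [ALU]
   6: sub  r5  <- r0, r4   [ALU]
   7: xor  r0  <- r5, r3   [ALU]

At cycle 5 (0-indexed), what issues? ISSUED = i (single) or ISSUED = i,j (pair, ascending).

ISSUED = 6

c0: i0 mul.MUL  RAW r5
c1: i1,i2 st.MEM+beq.BR  2-wide
c2: i3 beq.BR  no-port BR/MUL
c3: i4 mulh.MUL  WAW r5
c4: i5 xor.ALU  WAW r5
c5: i6 sub.ALU  RAW r5
c6: i7 xor.ALU  tail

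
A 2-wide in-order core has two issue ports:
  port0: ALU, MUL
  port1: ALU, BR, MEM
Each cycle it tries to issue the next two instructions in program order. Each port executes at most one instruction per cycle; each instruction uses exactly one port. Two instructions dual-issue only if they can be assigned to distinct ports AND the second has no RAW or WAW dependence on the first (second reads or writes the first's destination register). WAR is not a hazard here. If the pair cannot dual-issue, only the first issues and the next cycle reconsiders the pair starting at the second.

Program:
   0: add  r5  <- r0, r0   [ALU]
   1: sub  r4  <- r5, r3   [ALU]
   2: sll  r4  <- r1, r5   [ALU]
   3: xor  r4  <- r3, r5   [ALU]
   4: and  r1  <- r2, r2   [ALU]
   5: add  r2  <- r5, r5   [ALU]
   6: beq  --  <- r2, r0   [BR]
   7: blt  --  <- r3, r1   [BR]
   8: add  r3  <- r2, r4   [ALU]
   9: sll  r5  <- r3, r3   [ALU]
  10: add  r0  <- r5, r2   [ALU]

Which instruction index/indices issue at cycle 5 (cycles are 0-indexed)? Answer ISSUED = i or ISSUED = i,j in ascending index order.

ISSUED = 6

t=0 i0:add.ALU ; RAW r5
t=1 i1:sub.ALU ; WAW r4
t=2 i2:sll.ALU ; WAW r4
t=3 i3&i4:xor.ALU/and.ALU ; 2-wide
t=4 i5:add.ALU ; RAW r2
t=5 i6:beq.BR ; no-port BR/BR
t=6 i7&i8:blt.BR/add.ALU ; 2-wide
t=7 i9:sll.ALU ; RAW r5
t=8 i10:add.ALU ; tail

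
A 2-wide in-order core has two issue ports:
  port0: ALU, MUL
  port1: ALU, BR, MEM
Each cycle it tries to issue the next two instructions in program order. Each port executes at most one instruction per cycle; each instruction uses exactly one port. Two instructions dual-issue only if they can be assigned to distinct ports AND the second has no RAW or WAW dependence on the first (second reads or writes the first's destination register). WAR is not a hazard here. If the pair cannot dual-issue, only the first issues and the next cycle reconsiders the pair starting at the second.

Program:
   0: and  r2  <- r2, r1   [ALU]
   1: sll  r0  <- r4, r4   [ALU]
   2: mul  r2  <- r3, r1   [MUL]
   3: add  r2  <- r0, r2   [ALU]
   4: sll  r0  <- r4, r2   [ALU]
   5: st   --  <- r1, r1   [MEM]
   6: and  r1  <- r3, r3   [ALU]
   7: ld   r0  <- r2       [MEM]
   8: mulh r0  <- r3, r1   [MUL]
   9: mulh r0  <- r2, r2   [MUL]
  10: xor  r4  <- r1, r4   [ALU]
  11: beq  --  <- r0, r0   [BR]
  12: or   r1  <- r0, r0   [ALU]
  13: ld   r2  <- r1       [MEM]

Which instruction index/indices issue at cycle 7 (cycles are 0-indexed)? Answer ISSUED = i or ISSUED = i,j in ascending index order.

c0: i0+i1 and;sll  2-wide
c1: i2 mul  RAW+WAW r2
c2: i3 add  RAW r2
c3: i4+i5 sll;st  2-wide
c4: i6+i7 and;ld  2-wide
c5: i8 mulh  no-port MUL/MUL
c6: i9+i10 mulh;xor  2-wide
c7: i11+i12 beq;or  2-wide
c8: i13 ld  tail

ISSUED = 11,12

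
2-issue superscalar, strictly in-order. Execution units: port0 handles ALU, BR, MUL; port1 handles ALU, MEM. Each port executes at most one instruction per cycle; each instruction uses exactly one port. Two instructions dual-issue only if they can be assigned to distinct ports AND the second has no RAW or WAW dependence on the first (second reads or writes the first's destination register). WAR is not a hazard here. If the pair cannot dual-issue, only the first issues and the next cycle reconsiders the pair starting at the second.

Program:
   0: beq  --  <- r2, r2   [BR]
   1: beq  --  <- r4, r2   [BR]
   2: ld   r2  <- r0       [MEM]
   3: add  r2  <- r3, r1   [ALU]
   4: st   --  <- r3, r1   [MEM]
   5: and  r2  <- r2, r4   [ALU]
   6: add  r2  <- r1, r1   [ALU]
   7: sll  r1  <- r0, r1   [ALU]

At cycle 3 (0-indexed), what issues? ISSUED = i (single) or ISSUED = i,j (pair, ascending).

  cy0 -> i0 (beq) no-port BR/BR
  cy1 -> i1/i2 (beq;ld) dual
  cy2 -> i3/i4 (add;st) dual
  cy3 -> i5 (and) WAW r2
  cy4 -> i6/i7 (add;sll) dual

ISSUED = 5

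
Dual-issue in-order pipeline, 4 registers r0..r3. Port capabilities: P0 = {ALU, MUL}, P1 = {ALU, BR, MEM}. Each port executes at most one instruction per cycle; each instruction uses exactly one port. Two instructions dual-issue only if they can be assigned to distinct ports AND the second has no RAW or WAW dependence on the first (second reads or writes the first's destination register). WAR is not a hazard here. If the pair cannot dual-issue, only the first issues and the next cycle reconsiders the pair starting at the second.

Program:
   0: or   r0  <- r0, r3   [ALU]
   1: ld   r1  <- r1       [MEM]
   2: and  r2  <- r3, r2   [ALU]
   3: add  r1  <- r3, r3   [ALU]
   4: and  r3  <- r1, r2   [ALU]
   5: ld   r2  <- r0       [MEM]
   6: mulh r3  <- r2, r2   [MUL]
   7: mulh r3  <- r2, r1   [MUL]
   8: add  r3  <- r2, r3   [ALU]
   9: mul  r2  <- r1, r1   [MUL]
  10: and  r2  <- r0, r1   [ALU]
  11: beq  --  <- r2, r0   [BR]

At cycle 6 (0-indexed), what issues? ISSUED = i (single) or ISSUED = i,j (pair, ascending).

c0: i0&i1 or.ALU;ld.MEM  dual
c1: i2&i3 and.ALU;add.ALU  dual
c2: i4&i5 and.ALU;ld.MEM  dual
c3: i6 mulh.MUL  no-port MUL/MUL
c4: i7 mulh.MUL  RAW+WAW r3
c5: i8&i9 add.ALU;mul.MUL  dual
c6: i10 and.ALU  RAW r2
c7: i11 beq.BR  tail

ISSUED = 10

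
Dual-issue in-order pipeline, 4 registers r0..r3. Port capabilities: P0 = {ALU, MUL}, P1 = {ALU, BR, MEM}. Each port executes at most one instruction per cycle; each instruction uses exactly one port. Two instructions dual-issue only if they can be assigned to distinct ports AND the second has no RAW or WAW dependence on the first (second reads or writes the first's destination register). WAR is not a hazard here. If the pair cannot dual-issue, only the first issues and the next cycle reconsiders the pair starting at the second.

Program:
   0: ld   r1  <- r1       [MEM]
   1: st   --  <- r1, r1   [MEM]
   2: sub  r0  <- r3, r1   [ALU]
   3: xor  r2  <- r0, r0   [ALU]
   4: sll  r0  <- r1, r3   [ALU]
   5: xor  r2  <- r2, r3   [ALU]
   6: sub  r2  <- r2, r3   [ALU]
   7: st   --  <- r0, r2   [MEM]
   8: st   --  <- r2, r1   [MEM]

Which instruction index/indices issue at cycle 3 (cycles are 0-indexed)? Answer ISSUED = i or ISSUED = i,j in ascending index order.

c0: i0 ld.MEM  no-port MEM/MEM
c1: i1+i2 st.MEM;sub.ALU  dual
c2: i3+i4 xor.ALU;sll.ALU  dual
c3: i5 xor.ALU  RAW+WAW r2
c4: i6 sub.ALU  RAW r2
c5: i7 st.MEM  no-port MEM/MEM
c6: i8 st.MEM  tail

ISSUED = 5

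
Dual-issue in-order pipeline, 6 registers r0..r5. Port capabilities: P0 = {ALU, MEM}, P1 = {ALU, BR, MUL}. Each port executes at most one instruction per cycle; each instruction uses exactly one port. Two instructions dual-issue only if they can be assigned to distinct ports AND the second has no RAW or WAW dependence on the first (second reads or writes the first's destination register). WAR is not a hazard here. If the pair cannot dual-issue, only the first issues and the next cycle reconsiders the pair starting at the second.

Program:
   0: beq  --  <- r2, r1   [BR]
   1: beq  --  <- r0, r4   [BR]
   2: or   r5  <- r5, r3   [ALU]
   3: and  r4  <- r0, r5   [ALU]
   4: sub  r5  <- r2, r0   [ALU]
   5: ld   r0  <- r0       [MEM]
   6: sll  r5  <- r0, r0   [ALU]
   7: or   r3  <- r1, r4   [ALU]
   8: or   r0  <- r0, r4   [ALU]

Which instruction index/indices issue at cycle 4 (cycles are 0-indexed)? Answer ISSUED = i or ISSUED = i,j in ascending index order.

ISSUED = 6,7

t=0 i0:beq ; no-port BR/BR
t=1 i1/i2:beq/or ; pair
t=2 i3/i4:and/sub ; pair
t=3 i5:ld ; RAW r0
t=4 i6/i7:sll/or ; pair
t=5 i8:or ; tail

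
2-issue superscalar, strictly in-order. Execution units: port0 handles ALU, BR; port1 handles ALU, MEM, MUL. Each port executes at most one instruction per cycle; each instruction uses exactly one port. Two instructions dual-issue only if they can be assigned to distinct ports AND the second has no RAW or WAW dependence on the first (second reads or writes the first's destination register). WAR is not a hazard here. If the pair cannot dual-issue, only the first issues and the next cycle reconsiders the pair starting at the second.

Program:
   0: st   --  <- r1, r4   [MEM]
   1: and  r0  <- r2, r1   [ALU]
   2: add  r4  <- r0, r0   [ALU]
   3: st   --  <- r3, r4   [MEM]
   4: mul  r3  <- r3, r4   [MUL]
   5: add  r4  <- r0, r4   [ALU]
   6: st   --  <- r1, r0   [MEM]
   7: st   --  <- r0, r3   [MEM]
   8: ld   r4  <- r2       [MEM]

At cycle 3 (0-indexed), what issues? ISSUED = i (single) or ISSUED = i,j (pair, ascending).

ISSUED = 4,5

#0 head=0: st/and i0+i1 2-wide
#1 head=2: add i2 RAW r4
#2 head=3: st i3 no-port MEM/MUL
#3 head=4: mul/add i4+i5 2-wide
#4 head=6: st i6 no-port MEM/MEM
#5 head=7: st i7 no-port MEM/MEM
#6 head=8: ld i8 tail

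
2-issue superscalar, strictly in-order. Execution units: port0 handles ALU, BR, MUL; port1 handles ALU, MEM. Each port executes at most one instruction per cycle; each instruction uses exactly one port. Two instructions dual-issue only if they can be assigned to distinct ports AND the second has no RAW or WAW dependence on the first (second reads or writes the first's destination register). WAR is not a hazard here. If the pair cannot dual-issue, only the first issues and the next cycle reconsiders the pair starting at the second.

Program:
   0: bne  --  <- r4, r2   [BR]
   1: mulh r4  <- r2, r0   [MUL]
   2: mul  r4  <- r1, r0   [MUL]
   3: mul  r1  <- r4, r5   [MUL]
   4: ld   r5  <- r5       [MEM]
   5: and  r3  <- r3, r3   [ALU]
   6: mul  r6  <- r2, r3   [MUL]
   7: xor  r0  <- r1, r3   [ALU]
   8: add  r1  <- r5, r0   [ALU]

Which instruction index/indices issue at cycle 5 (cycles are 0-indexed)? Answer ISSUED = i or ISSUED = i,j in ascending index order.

c0: i0 bne.BR  no-port BR/MUL
c1: i1 mulh.MUL  no-port MUL/MUL
c2: i2 mul.MUL  no-port MUL/MUL
c3: i3&i4 mul.MUL;ld.MEM  2-wide
c4: i5 and.ALU  RAW r3
c5: i6&i7 mul.MUL;xor.ALU  2-wide
c6: i8 add.ALU  tail

ISSUED = 6,7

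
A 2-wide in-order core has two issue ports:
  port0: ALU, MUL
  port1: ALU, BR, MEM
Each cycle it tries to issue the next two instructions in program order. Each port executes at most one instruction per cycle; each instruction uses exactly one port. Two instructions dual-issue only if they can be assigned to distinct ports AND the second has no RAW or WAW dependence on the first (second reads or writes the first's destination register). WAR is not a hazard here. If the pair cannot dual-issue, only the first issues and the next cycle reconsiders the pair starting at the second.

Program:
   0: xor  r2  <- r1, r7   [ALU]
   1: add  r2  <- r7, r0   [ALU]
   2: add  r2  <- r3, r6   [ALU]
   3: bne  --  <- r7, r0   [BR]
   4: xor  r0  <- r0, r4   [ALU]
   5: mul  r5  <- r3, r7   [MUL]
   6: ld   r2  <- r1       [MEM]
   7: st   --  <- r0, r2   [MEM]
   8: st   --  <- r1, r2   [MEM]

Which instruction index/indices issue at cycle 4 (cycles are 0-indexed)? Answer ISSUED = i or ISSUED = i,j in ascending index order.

ISSUED = 6

0. xor.ALU @i0  | WAW r2
1. add.ALU @i1  | WAW r2
2. add.ALU/bne.BR @i2&i3  | 2-wide
3. xor.ALU/mul.MUL @i4&i5  | 2-wide
4. ld.MEM @i6  | no-port MEM/MEM
5. st.MEM @i7  | no-port MEM/MEM
6. st.MEM @i8  | tail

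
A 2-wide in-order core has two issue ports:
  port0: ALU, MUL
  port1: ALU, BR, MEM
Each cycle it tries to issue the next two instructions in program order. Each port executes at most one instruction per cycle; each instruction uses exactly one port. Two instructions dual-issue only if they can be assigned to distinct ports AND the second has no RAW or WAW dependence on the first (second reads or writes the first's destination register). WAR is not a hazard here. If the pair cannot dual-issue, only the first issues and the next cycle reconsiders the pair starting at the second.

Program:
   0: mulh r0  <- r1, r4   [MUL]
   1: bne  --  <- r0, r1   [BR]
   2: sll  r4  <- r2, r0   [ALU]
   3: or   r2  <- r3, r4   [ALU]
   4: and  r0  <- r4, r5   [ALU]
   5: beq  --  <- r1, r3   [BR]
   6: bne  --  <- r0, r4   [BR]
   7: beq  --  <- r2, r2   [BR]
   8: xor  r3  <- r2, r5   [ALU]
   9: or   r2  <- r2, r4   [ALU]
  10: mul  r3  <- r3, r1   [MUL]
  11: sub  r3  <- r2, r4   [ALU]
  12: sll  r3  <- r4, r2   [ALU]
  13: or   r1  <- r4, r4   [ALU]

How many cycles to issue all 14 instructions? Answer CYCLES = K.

#0 head=0: mulh.MUL i0 RAW r0
#1 head=1: bne.BR sll.ALU i1,i2 pair
#2 head=3: or.ALU and.ALU i3,i4 pair
#3 head=5: beq.BR i5 no-port BR/BR
#4 head=6: bne.BR i6 no-port BR/BR
#5 head=7: beq.BR xor.ALU i7,i8 pair
#6 head=9: or.ALU mul.MUL i9,i10 pair
#7 head=11: sub.ALU i11 WAW r3
#8 head=12: sll.ALU or.ALU i12,i13 pair

CYCLES = 9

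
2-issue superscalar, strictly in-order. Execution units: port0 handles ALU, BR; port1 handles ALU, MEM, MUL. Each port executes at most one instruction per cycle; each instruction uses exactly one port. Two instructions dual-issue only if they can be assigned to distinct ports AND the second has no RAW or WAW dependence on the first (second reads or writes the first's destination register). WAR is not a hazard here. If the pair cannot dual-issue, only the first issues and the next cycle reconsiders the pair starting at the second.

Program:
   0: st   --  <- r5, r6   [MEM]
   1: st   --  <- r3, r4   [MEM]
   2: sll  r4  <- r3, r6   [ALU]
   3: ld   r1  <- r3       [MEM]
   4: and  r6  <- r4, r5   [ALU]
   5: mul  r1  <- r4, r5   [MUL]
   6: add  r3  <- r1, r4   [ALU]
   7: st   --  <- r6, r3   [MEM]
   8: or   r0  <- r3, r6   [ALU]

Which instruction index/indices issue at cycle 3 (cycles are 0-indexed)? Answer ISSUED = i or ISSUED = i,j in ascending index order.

ISSUED = 5

#0 head=0: st i0 no-port MEM/MEM
#1 head=1: st+sll i1/i2 dual
#2 head=3: ld+and i3/i4 dual
#3 head=5: mul i5 RAW r1
#4 head=6: add i6 RAW r3
#5 head=7: st+or i7/i8 dual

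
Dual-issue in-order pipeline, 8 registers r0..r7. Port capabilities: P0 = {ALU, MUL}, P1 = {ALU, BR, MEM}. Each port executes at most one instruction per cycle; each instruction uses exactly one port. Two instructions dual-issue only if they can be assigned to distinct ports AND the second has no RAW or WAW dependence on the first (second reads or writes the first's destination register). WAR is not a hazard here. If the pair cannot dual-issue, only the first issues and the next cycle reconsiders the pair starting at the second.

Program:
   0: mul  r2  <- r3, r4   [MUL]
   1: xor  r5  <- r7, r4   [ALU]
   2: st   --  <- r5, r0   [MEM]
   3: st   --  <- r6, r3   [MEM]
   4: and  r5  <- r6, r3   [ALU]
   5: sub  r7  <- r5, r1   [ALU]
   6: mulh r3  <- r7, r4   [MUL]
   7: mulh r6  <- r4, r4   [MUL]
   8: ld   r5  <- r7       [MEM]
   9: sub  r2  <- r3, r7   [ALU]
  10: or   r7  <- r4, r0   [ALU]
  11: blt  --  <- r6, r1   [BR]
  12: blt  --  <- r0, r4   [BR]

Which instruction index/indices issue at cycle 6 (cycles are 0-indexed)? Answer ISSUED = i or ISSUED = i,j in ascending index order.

c0: i0/i1 mul xor  2-wide
c1: i2 st  no-port MEM/MEM
c2: i3/i4 st and  2-wide
c3: i5 sub  RAW r7
c4: i6 mulh  no-port MUL/MUL
c5: i7/i8 mulh ld  2-wide
c6: i9/i10 sub or  2-wide
c7: i11 blt  no-port BR/BR
c8: i12 blt  tail

ISSUED = 9,10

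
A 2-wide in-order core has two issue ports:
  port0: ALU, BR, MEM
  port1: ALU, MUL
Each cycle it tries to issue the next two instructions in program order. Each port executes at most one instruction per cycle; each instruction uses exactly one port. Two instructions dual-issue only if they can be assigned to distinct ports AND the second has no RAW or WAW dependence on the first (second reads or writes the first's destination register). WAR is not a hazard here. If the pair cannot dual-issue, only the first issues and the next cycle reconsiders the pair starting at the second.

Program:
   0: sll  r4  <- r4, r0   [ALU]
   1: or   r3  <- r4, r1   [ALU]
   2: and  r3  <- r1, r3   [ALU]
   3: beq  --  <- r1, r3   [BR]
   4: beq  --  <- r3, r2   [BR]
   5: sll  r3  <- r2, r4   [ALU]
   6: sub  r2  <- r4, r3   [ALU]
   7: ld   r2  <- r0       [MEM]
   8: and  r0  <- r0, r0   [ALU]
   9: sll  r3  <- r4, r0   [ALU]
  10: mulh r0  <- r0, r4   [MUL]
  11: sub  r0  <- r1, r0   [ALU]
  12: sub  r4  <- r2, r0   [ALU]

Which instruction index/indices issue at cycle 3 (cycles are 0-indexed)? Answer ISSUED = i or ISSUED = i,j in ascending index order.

ISSUED = 3

c0: i0 sll.ALU  RAW r4
c1: i1 or.ALU  RAW+WAW r3
c2: i2 and.ALU  RAW r3
c3: i3 beq.BR  no-port BR/BR
c4: i4,i5 beq.BR sll.ALU  dual
c5: i6 sub.ALU  WAW r2
c6: i7,i8 ld.MEM and.ALU  dual
c7: i9,i10 sll.ALU mulh.MUL  dual
c8: i11 sub.ALU  RAW r0
c9: i12 sub.ALU  tail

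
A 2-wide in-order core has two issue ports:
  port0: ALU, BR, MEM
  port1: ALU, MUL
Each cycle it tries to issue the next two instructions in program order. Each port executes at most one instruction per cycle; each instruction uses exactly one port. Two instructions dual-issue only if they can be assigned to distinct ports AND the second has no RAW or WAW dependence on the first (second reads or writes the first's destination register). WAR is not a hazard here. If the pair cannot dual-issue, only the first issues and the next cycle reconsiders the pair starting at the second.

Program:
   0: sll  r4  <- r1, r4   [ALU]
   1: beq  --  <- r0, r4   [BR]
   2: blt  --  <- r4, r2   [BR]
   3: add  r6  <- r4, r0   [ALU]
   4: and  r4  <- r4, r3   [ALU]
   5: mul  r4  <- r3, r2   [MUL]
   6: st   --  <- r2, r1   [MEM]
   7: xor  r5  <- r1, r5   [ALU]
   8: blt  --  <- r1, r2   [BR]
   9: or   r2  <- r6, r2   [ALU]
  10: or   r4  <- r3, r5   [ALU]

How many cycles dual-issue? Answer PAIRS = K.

PAIRS = 4

t=0 i0:sll ; RAW r4
t=1 i1:beq ; no-port BR/BR
t=2 i2/i3:blt;add ; dual
t=3 i4:and ; WAW r4
t=4 i5/i6:mul;st ; dual
t=5 i7/i8:xor;blt ; dual
t=6 i9/i10:or;or ; dual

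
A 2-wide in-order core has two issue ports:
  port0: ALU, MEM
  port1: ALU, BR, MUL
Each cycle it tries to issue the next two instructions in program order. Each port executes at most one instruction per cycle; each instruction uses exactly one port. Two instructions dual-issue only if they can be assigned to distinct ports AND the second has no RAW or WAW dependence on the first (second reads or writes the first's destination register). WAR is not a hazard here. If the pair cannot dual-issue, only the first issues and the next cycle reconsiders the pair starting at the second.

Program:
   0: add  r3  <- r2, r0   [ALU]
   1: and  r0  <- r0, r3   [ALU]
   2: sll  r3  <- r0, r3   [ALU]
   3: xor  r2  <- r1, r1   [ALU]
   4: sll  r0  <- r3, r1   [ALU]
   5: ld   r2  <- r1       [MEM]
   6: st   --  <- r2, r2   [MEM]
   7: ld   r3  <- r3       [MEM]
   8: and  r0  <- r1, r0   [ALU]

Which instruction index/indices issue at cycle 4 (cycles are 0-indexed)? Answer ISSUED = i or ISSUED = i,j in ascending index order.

ISSUED = 6

c0: i0 add.ALU  RAW r3
c1: i1 and.ALU  RAW r0
c2: i2+i3 sll.ALU/xor.ALU  dual
c3: i4+i5 sll.ALU/ld.MEM  dual
c4: i6 st.MEM  no-port MEM/MEM
c5: i7+i8 ld.MEM/and.ALU  dual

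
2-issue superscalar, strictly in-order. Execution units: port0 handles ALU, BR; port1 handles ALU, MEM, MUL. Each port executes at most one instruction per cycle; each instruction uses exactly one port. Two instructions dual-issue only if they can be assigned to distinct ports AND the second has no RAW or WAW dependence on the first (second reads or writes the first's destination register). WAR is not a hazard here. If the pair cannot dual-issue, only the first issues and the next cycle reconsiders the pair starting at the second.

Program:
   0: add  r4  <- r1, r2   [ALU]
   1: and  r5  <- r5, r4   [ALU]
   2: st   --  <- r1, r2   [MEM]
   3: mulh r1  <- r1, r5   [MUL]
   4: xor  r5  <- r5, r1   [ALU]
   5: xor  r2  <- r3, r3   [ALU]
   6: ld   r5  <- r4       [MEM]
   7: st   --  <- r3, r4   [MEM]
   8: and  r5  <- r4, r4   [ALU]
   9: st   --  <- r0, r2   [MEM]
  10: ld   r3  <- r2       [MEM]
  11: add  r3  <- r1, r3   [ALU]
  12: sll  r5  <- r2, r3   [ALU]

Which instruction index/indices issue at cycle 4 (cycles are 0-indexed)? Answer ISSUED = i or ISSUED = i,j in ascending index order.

[0] i0  add.ALU  -- RAW r4
[1] i1&i2  and.ALU st.MEM  -- 2-wide
[2] i3  mulh.MUL  -- RAW r1
[3] i4&i5  xor.ALU xor.ALU  -- 2-wide
[4] i6  ld.MEM  -- no-port MEM/MEM
[5] i7&i8  st.MEM and.ALU  -- 2-wide
[6] i9  st.MEM  -- no-port MEM/MEM
[7] i10  ld.MEM  -- RAW+WAW r3
[8] i11  add.ALU  -- RAW r3
[9] i12  sll.ALU  -- tail

ISSUED = 6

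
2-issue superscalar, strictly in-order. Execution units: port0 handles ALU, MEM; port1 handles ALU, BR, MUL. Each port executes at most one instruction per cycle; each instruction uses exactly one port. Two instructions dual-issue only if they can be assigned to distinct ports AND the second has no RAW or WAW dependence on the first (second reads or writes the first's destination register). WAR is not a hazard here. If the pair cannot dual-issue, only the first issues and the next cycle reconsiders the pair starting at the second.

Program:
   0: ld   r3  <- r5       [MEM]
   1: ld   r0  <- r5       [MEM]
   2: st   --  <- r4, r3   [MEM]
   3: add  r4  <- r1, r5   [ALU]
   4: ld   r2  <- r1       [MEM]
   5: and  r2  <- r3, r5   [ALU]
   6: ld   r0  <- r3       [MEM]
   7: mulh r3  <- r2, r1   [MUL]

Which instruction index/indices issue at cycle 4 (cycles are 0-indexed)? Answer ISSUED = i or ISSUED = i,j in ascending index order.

ISSUED = 5,6

#0 head=0: ld i0 no-port MEM/MEM
#1 head=1: ld i1 no-port MEM/MEM
#2 head=2: st;add i2&i3 pair
#3 head=4: ld i4 WAW r2
#4 head=5: and;ld i5&i6 pair
#5 head=7: mulh i7 tail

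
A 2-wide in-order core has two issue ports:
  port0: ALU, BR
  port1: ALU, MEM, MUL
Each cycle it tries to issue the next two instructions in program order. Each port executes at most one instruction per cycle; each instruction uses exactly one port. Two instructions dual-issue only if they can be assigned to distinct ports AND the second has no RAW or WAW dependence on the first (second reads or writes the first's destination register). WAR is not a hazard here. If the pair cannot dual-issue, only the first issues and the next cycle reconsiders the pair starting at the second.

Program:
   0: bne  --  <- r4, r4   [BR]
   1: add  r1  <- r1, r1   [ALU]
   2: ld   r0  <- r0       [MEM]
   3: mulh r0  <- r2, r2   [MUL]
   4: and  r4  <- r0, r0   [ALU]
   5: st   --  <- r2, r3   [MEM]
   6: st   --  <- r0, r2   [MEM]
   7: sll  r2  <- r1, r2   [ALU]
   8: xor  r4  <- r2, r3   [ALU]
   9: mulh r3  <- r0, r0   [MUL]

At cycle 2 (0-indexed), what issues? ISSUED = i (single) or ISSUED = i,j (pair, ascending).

#0 head=0: bne.BR add.ALU i0+i1 pair
#1 head=2: ld.MEM i2 no-port MEM/MUL
#2 head=3: mulh.MUL i3 RAW r0
#3 head=4: and.ALU st.MEM i4+i5 pair
#4 head=6: st.MEM sll.ALU i6+i7 pair
#5 head=8: xor.ALU mulh.MUL i8+i9 pair

ISSUED = 3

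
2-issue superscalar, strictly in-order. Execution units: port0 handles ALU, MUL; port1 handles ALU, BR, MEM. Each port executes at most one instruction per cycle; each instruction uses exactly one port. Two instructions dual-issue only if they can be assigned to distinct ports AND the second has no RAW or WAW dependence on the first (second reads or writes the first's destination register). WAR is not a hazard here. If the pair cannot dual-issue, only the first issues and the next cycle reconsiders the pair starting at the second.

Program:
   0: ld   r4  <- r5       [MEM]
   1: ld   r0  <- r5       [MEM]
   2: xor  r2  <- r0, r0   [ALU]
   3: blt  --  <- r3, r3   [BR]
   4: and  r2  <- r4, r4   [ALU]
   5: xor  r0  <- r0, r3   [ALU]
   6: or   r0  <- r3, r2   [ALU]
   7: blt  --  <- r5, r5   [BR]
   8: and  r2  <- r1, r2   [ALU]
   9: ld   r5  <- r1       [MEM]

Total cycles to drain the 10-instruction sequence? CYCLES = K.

CYCLES = 6

0. ld @i0  | no-port MEM/MEM
1. ld @i1  | RAW r0
2. xor+blt @i2+i3  | 2-wide
3. and+xor @i4+i5  | 2-wide
4. or+blt @i6+i7  | 2-wide
5. and+ld @i8+i9  | 2-wide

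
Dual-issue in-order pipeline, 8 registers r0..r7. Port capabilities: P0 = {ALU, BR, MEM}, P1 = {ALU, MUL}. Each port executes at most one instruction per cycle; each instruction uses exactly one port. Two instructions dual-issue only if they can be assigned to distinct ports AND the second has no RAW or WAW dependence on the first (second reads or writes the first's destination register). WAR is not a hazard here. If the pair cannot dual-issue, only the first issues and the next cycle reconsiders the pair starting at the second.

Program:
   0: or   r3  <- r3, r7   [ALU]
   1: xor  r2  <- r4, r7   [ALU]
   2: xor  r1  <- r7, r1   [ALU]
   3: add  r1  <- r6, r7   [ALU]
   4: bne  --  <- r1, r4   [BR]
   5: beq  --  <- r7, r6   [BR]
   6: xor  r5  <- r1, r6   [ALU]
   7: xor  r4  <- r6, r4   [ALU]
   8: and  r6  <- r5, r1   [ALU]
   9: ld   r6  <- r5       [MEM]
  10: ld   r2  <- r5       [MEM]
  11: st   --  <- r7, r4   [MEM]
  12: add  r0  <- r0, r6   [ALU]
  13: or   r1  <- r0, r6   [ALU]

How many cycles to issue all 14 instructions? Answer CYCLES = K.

CYCLES = 10

[0] i0+i1  or.ALU/xor.ALU  -- pair
[1] i2  xor.ALU  -- WAW r1
[2] i3  add.ALU  -- RAW r1
[3] i4  bne.BR  -- no-port BR/BR
[4] i5+i6  beq.BR/xor.ALU  -- pair
[5] i7+i8  xor.ALU/and.ALU  -- pair
[6] i9  ld.MEM  -- no-port MEM/MEM
[7] i10  ld.MEM  -- no-port MEM/MEM
[8] i11+i12  st.MEM/add.ALU  -- pair
[9] i13  or.ALU  -- tail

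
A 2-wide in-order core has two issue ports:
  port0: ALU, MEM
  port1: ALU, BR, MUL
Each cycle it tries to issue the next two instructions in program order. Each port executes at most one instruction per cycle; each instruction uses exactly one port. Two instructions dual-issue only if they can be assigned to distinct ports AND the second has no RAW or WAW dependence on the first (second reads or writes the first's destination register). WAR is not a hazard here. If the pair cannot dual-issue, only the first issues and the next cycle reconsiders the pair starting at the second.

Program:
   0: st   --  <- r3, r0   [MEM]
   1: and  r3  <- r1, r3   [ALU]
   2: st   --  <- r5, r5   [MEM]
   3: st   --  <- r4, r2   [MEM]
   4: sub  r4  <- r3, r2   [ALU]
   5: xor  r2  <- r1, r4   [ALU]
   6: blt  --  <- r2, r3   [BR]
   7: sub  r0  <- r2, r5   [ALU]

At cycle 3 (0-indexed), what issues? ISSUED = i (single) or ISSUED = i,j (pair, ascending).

ISSUED = 5

  cy0 -> i0&i1 (st.MEM and.ALU) 2-wide
  cy1 -> i2 (st.MEM) no-port MEM/MEM
  cy2 -> i3&i4 (st.MEM sub.ALU) 2-wide
  cy3 -> i5 (xor.ALU) RAW r2
  cy4 -> i6&i7 (blt.BR sub.ALU) 2-wide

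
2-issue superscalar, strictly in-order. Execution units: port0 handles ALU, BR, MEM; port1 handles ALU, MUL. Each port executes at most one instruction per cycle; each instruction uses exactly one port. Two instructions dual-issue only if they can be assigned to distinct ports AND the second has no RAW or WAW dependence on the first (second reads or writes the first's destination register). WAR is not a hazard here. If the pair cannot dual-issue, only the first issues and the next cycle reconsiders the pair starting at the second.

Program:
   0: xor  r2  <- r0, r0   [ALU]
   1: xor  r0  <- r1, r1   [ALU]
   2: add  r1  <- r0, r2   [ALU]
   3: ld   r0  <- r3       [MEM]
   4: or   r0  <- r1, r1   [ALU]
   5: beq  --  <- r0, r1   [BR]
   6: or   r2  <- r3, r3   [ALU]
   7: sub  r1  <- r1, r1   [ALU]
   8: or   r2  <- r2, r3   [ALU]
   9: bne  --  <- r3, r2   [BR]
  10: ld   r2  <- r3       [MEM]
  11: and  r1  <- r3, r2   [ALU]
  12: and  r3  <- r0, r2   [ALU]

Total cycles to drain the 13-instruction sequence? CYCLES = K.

CYCLES = 8

  cy0 -> i0/i1 (xor/xor) 2-wide
  cy1 -> i2/i3 (add/ld) 2-wide
  cy2 -> i4 (or) RAW r0
  cy3 -> i5/i6 (beq/or) 2-wide
  cy4 -> i7/i8 (sub/or) 2-wide
  cy5 -> i9 (bne) no-port BR/MEM
  cy6 -> i10 (ld) RAW r2
  cy7 -> i11/i12 (and/and) 2-wide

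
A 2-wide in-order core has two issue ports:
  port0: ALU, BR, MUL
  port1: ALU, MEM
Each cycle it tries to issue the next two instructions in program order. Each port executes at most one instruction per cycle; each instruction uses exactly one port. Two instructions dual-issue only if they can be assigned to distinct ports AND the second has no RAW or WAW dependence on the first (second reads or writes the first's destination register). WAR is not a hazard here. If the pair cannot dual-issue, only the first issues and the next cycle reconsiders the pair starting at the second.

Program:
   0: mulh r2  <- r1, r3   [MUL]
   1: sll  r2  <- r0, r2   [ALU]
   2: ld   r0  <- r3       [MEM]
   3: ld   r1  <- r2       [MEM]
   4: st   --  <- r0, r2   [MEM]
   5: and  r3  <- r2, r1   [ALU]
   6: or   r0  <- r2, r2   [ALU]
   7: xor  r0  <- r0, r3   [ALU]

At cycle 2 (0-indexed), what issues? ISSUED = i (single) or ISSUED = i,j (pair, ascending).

[0] i0  mulh  -- RAW+WAW r2
[1] i1/i2  sll;ld  -- dual
[2] i3  ld  -- no-port MEM/MEM
[3] i4/i5  st;and  -- dual
[4] i6  or  -- RAW+WAW r0
[5] i7  xor  -- tail

ISSUED = 3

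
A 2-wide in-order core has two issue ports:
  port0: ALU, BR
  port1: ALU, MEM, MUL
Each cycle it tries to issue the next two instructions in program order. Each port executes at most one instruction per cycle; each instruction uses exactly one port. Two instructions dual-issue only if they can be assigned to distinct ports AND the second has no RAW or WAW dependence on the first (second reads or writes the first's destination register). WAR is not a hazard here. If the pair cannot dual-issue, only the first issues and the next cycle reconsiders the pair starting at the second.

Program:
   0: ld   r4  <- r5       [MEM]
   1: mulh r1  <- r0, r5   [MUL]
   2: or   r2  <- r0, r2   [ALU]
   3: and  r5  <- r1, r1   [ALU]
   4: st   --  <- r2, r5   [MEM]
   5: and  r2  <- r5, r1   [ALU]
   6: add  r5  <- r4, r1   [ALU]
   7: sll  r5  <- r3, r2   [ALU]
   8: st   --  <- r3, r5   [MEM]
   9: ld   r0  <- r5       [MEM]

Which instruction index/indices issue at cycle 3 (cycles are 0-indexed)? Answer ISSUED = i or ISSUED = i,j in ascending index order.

ISSUED = 4,5

[0] i0  ld  -- no-port MEM/MUL
[1] i1/i2  mulh;or  -- 2-wide
[2] i3  and  -- RAW r5
[3] i4/i5  st;and  -- 2-wide
[4] i6  add  -- WAW r5
[5] i7  sll  -- RAW r5
[6] i8  st  -- no-port MEM/MEM
[7] i9  ld  -- tail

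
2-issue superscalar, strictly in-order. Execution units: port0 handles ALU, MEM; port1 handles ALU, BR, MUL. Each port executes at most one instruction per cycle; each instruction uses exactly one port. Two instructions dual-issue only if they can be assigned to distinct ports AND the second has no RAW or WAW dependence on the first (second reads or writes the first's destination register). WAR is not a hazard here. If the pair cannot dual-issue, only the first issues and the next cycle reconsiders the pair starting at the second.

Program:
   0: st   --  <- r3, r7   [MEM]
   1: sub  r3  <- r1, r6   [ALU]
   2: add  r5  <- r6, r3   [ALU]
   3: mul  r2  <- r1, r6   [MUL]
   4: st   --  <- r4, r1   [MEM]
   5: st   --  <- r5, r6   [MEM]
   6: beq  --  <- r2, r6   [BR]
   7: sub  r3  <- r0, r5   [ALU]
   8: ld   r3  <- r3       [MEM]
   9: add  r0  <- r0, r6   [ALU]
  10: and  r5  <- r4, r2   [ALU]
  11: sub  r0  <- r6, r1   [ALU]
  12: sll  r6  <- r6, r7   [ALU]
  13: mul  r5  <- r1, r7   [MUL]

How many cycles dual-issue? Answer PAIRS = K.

#0 head=0: st.MEM/sub.ALU i0/i1 2-wide
#1 head=2: add.ALU/mul.MUL i2/i3 2-wide
#2 head=4: st.MEM i4 no-port MEM/MEM
#3 head=5: st.MEM/beq.BR i5/i6 2-wide
#4 head=7: sub.ALU i7 RAW+WAW r3
#5 head=8: ld.MEM/add.ALU i8/i9 2-wide
#6 head=10: and.ALU/sub.ALU i10/i11 2-wide
#7 head=12: sll.ALU/mul.MUL i12/i13 2-wide

PAIRS = 6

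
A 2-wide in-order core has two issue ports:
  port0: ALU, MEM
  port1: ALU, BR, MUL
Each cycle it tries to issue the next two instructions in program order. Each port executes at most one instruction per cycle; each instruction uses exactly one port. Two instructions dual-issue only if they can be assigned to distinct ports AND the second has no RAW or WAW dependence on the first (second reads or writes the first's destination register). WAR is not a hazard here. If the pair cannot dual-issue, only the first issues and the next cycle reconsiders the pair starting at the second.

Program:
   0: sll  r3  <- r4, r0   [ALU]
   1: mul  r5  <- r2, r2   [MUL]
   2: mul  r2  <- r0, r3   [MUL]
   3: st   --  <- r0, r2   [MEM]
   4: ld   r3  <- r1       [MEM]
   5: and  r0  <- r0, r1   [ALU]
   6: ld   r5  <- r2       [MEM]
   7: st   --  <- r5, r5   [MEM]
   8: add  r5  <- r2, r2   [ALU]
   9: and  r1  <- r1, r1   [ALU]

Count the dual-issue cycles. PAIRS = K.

c0: i0&i1 sll.ALU+mul.MUL  pair
c1: i2 mul.MUL  RAW r2
c2: i3 st.MEM  no-port MEM/MEM
c3: i4&i5 ld.MEM+and.ALU  pair
c4: i6 ld.MEM  no-port MEM/MEM
c5: i7&i8 st.MEM+add.ALU  pair
c6: i9 and.ALU  tail

PAIRS = 3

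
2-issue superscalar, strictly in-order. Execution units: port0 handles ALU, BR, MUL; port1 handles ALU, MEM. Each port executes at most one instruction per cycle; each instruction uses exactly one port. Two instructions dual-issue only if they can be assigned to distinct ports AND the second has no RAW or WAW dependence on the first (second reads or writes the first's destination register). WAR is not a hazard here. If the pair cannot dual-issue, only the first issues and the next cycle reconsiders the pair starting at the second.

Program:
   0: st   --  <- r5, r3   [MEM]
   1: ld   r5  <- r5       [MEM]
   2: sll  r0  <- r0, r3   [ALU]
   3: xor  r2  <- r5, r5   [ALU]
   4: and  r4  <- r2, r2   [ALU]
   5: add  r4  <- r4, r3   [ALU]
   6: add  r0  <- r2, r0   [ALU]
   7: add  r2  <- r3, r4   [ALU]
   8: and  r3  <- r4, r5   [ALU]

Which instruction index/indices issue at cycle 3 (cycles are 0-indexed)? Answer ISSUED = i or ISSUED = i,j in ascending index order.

0. st.MEM @i0  | no-port MEM/MEM
1. ld.MEM sll.ALU @i1,i2  | 2-wide
2. xor.ALU @i3  | RAW r2
3. and.ALU @i4  | RAW+WAW r4
4. add.ALU add.ALU @i5,i6  | 2-wide
5. add.ALU and.ALU @i7,i8  | 2-wide

ISSUED = 4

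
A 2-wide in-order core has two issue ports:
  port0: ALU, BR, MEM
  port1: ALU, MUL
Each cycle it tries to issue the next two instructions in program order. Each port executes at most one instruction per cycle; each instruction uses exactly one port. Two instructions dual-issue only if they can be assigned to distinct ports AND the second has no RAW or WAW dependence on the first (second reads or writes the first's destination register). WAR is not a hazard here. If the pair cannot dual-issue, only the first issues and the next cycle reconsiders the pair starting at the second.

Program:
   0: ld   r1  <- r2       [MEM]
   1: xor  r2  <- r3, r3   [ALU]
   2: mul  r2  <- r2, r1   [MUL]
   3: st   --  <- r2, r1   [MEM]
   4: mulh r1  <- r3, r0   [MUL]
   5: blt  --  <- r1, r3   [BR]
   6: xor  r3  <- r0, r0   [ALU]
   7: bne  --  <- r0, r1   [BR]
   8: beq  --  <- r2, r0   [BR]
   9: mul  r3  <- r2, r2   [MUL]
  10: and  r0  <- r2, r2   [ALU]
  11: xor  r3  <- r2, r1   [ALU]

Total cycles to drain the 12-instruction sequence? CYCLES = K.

CYCLES = 7

  cy0 -> i0/i1 (ld.MEM xor.ALU) dual
  cy1 -> i2 (mul.MUL) RAW r2
  cy2 -> i3/i4 (st.MEM mulh.MUL) dual
  cy3 -> i5/i6 (blt.BR xor.ALU) dual
  cy4 -> i7 (bne.BR) no-port BR/BR
  cy5 -> i8/i9 (beq.BR mul.MUL) dual
  cy6 -> i10/i11 (and.ALU xor.ALU) dual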